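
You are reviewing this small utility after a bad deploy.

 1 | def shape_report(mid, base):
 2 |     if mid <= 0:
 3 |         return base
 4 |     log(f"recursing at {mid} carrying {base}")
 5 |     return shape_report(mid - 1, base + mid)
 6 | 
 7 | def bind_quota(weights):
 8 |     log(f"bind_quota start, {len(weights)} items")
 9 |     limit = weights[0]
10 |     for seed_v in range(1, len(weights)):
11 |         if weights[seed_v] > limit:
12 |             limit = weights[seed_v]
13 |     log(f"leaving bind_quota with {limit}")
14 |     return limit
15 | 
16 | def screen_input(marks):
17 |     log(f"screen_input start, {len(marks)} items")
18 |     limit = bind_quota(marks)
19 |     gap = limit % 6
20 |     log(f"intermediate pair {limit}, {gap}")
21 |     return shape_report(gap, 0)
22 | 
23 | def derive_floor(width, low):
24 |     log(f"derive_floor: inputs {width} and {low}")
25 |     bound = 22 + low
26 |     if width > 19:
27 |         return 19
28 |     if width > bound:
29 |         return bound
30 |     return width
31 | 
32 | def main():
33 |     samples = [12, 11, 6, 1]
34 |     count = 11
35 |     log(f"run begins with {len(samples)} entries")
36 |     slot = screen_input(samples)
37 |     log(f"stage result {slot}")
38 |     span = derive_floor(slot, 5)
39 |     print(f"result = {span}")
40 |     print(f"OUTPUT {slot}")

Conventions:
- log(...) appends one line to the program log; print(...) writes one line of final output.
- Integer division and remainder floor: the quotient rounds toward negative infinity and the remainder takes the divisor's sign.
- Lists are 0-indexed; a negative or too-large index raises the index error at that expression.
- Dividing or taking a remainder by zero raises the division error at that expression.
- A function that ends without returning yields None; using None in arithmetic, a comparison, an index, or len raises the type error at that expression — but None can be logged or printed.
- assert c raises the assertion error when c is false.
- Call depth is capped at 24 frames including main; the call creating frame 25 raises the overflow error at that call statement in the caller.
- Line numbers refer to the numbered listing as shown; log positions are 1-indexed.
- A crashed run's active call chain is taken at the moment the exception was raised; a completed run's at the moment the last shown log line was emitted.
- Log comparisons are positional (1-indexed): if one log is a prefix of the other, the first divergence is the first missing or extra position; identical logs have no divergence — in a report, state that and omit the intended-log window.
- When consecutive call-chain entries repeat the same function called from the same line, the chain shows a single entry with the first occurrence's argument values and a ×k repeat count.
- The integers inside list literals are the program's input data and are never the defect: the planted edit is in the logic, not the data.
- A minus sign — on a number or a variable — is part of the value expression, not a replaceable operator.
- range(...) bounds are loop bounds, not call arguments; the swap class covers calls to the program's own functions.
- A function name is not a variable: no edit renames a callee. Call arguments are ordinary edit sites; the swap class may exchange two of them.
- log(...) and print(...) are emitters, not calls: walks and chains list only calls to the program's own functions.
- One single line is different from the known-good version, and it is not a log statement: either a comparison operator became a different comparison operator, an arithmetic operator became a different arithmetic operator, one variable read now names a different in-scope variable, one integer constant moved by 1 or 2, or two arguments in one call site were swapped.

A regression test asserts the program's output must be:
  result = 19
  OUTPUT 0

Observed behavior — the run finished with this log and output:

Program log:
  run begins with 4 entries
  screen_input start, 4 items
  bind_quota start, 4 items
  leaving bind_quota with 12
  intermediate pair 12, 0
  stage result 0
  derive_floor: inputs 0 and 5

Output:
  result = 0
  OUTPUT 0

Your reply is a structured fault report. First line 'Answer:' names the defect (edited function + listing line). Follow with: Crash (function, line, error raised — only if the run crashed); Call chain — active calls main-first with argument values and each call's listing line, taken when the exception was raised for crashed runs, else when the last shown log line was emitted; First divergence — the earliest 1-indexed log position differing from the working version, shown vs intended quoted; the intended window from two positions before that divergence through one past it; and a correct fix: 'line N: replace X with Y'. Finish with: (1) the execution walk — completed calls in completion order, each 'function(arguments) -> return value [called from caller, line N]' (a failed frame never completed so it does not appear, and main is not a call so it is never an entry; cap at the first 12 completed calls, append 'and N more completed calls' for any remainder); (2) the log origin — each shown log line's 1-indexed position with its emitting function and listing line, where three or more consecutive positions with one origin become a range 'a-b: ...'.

Answer: the defect is in derive_floor at line 26.
The tell: The logs agree in full; only the final output differs.
Call chain: main -> derive_floor(0, 5) (called at line 38).
First divergence: there is none — every log position agrees.
Execution walk:
  bind_quota([12, 11, 6, 1]) -> 12  [called from screen_input, line 18]
  shape_report(0, 0) -> 0  [called from screen_input, line 21]
  screen_input([12, 11, 6, 1]) -> 0  [called from main, line 36]
  derive_floor(0, 5) -> 0  [called from main, line 38]
Origin of each log line:
  1: logged in main at line 35
  2: logged in screen_input at line 17
  3: logged in bind_quota at line 8
  4: logged in bind_quota at line 13
  5: logged in screen_input at line 20
  6: logged in main at line 37
  7: logged in derive_floor at line 24
A correct fix: line 26: replace `>` with `<`.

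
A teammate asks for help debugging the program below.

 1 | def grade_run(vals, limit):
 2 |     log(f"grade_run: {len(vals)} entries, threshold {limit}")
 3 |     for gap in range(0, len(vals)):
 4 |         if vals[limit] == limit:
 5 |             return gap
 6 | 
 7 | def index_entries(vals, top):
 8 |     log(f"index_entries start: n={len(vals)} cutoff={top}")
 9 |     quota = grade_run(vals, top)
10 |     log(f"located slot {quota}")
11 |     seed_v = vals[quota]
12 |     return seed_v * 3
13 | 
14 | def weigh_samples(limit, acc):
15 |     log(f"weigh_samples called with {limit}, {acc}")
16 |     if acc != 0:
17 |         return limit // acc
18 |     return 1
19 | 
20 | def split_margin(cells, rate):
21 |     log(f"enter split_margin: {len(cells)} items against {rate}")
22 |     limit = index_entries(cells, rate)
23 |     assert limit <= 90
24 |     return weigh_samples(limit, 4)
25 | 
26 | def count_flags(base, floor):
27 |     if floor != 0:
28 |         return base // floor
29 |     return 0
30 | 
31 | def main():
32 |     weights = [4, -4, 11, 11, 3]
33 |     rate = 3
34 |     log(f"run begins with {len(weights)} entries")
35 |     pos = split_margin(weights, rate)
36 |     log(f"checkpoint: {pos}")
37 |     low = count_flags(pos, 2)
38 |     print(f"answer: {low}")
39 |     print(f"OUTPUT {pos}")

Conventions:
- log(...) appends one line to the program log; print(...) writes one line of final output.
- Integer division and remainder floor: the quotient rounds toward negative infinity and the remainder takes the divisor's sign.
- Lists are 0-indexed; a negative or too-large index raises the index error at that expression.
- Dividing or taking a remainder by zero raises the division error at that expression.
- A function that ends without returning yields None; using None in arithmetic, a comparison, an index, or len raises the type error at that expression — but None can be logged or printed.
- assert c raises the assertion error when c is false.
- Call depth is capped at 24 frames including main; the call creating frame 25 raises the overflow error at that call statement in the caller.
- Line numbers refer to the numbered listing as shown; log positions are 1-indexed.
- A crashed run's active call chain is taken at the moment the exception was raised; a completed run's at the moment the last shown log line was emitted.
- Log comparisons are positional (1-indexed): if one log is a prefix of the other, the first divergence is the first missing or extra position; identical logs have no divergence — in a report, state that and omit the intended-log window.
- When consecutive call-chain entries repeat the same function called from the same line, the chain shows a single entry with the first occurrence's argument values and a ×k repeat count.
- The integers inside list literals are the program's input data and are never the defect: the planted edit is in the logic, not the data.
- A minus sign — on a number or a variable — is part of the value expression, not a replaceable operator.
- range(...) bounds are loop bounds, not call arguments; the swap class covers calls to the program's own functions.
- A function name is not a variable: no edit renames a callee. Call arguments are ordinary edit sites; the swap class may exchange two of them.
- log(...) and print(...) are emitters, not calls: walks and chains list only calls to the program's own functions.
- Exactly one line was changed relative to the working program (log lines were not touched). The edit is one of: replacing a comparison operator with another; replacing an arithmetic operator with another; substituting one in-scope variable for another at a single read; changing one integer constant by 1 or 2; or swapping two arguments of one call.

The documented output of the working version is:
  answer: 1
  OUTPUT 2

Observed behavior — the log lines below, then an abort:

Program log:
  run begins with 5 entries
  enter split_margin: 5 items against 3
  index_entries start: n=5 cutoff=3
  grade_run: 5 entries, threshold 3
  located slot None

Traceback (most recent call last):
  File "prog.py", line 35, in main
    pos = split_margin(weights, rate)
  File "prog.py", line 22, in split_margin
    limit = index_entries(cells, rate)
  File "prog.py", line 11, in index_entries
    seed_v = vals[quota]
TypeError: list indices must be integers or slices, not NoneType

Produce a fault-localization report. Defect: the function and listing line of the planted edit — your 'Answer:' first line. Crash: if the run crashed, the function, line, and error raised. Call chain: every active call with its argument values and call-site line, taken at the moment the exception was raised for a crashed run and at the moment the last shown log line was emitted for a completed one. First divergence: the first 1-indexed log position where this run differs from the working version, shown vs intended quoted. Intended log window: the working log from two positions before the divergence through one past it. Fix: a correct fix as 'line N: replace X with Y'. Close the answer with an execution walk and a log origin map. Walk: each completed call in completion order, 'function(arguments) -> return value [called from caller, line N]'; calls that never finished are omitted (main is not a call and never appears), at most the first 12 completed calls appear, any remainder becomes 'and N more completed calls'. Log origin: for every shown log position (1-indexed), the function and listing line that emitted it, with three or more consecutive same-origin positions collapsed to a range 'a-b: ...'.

Answer: the defect is in grade_run at line 4.
The tell: Position 5 is the first bad log line: 'located slot None' should read 'located slot 4'.
Crash: index_entries, line 11, TypeError.
Call chain: main -> split_margin([4, -4, 11, 11, 3], 3) (called at line 35) -> index_entries([4, -4, 11, 11, 3], 3) (called at line 22).
First divergence: position 5 — the shown line 'located slot None' should read 'located slot 4'.
Intended log window:
  3: index_entries start: n=5 cutoff=3
  4: grade_run: 5 entries, threshold 3
  5: located slot 4
  6: weigh_samples called with 9, 4
Execution walk:
  grade_run([4, -4, 11, 11, 3], 3) -> None  [called from index_entries, line 9]
Log origin:
  1 — main, line 34
  2 — split_margin, line 21
  3 — index_entries, line 8
  4 — grade_run, line 2
  5 — index_entries, line 10
A correct fix: line 4: replace `vals[limit]` with `vals[gap]`.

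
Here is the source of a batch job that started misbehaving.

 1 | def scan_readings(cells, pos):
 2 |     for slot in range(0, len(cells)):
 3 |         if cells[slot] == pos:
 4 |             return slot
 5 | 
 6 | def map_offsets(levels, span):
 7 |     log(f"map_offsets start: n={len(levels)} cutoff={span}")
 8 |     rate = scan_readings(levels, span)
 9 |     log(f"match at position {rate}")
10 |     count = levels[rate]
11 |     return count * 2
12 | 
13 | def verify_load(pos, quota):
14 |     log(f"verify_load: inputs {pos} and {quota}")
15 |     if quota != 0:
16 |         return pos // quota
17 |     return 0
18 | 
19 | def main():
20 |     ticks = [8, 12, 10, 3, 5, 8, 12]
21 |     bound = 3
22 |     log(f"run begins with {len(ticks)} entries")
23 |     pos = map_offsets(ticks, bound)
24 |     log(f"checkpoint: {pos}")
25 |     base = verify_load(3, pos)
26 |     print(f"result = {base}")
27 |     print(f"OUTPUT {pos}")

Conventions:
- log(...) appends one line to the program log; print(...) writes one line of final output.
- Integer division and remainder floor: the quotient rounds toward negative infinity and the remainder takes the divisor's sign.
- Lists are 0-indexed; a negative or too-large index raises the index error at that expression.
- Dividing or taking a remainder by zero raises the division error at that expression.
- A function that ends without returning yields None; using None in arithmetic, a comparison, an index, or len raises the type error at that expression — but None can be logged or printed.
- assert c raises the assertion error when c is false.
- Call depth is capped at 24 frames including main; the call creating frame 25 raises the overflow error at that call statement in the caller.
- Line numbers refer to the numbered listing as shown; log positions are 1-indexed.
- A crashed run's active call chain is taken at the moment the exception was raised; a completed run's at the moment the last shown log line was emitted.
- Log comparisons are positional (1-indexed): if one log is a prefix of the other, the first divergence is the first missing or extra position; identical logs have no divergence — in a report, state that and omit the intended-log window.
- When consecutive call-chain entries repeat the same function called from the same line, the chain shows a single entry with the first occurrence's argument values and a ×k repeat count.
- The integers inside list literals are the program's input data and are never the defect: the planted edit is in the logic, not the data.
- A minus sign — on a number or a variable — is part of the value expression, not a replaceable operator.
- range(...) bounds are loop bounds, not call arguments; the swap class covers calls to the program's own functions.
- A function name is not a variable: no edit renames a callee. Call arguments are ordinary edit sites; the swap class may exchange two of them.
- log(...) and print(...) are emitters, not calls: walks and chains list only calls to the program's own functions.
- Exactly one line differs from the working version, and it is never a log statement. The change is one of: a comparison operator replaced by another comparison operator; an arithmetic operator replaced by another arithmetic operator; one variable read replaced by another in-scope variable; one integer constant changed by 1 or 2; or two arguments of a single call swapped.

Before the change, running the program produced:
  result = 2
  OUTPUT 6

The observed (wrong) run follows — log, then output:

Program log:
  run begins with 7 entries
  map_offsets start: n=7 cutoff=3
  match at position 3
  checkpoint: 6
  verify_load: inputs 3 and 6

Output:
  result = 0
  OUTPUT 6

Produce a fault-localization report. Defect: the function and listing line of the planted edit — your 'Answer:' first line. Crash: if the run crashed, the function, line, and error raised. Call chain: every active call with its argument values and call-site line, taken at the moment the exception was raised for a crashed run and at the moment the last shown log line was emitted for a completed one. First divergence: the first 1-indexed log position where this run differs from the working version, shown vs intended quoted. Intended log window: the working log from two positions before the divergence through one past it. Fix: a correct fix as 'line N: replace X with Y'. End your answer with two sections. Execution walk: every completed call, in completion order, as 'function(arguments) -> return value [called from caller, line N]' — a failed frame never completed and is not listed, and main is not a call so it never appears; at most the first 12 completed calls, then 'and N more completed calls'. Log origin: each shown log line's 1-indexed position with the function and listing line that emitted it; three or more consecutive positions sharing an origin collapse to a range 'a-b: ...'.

Answer: the defect is in main at line 25.
Key observation: At log position 5 the runs split — shown 'verify_load: inputs 3 and 6', but the working version logs 'verify_load: inputs 6 and 3'.
Call chain: main -> verify_load(3, 6) (called at line 25).
First divergence: position 5 — shown 'verify_load: inputs 3 and 6', intended 'verify_load: inputs 6 and 3'.
Intended log window:
  3: match at position 3
  4: checkpoint: 6
  5: verify_load: inputs 6 and 3
Execution walk:
  scan_readings([8, 12, 10, 3, 5, 8, 12], 3) -> 3  [called from map_offsets, line 8]
  map_offsets([8, 12, 10, 3, 5, 8, 12], 3) -> 6  [called from main, line 23]
  verify_load(3, 6) -> 0  [called from main, line 25]
Log origin:
  1: logged in main at line 22
  2: logged in map_offsets at line 7
  3: logged in map_offsets at line 9
  4: logged in main at line 24
  5: logged in verify_load at line 14
A correct fix: line 25: replace `verify_load(3, pos)` with `verify_load(pos, 3)`.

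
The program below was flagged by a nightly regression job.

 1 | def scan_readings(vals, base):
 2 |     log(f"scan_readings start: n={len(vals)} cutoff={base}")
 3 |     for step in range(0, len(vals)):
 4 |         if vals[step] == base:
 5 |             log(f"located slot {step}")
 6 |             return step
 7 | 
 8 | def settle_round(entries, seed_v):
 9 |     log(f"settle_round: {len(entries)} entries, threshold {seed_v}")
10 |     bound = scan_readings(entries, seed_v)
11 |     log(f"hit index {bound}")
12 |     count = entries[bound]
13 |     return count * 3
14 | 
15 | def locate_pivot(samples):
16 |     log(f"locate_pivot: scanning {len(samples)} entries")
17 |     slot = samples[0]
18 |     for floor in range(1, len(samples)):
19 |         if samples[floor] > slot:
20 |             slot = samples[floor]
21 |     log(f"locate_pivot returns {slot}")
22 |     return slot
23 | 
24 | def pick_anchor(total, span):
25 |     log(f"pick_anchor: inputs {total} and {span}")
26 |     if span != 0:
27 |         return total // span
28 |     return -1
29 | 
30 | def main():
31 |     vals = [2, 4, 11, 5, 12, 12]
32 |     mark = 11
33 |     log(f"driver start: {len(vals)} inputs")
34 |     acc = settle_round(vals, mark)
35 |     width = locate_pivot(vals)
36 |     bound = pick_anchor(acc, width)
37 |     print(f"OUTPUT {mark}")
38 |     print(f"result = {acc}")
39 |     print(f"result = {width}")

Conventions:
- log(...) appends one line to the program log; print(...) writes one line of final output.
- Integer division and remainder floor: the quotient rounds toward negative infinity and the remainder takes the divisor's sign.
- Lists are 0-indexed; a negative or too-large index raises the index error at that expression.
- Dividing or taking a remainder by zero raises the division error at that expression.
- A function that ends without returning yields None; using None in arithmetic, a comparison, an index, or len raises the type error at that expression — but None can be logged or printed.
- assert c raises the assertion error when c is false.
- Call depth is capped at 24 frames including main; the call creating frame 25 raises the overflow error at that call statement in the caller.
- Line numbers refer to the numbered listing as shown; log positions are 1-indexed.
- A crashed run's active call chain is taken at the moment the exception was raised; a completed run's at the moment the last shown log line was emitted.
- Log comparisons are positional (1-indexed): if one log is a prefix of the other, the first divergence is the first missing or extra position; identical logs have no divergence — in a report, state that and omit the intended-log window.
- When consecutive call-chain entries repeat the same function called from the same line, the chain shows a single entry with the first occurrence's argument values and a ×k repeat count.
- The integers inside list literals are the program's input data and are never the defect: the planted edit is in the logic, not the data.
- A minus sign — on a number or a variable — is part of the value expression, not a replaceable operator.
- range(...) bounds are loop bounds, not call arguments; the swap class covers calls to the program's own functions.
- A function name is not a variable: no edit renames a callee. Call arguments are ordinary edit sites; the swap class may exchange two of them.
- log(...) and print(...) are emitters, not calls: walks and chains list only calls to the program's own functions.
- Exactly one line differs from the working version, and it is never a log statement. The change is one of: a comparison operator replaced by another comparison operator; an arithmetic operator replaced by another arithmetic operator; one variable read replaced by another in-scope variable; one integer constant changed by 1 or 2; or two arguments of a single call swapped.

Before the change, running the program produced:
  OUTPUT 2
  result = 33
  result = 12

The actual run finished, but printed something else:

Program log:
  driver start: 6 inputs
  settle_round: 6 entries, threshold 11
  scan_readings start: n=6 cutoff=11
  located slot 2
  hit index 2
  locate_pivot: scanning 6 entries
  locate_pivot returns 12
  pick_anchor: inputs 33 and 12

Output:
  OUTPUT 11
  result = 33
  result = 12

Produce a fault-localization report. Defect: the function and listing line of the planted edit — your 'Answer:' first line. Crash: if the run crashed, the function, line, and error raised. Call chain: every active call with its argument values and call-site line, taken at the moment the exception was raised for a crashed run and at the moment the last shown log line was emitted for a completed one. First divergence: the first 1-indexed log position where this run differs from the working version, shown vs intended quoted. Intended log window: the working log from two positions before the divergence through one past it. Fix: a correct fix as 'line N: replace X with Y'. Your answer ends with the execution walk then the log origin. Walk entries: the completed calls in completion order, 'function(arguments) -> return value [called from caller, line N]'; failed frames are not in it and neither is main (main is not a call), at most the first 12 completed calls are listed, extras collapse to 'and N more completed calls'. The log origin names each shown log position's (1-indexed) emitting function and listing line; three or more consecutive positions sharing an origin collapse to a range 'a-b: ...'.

Answer: the defect is in main at line 37.
Key fact: No log line changed; the fault shows up purely in the output.
Call chain: main -> pick_anchor(33, 12) (called at line 36).
First divergence: none (the log streams are identical).
Execution walk:
  scan_readings([2, 4, 11, 5, 12, 12], 11) -> 2  [called from settle_round, line 10]
  settle_round([2, 4, 11, 5, 12, 12], 11) -> 33  [called from main, line 34]
  locate_pivot([2, 4, 11, 5, 12, 12]) -> 12  [called from main, line 35]
  pick_anchor(33, 12) -> 2  [called from main, line 36]
Log line origins:
  1: from main, line 33
  2: from settle_round, line 9
  3: from scan_readings, line 2
  4: from scan_readings, line 5
  5: from settle_round, line 11
  6: from locate_pivot, line 16
  7: from locate_pivot, line 21
  8: from pick_anchor, line 25
A correct fix: line 37: replace `mark` with `bound`.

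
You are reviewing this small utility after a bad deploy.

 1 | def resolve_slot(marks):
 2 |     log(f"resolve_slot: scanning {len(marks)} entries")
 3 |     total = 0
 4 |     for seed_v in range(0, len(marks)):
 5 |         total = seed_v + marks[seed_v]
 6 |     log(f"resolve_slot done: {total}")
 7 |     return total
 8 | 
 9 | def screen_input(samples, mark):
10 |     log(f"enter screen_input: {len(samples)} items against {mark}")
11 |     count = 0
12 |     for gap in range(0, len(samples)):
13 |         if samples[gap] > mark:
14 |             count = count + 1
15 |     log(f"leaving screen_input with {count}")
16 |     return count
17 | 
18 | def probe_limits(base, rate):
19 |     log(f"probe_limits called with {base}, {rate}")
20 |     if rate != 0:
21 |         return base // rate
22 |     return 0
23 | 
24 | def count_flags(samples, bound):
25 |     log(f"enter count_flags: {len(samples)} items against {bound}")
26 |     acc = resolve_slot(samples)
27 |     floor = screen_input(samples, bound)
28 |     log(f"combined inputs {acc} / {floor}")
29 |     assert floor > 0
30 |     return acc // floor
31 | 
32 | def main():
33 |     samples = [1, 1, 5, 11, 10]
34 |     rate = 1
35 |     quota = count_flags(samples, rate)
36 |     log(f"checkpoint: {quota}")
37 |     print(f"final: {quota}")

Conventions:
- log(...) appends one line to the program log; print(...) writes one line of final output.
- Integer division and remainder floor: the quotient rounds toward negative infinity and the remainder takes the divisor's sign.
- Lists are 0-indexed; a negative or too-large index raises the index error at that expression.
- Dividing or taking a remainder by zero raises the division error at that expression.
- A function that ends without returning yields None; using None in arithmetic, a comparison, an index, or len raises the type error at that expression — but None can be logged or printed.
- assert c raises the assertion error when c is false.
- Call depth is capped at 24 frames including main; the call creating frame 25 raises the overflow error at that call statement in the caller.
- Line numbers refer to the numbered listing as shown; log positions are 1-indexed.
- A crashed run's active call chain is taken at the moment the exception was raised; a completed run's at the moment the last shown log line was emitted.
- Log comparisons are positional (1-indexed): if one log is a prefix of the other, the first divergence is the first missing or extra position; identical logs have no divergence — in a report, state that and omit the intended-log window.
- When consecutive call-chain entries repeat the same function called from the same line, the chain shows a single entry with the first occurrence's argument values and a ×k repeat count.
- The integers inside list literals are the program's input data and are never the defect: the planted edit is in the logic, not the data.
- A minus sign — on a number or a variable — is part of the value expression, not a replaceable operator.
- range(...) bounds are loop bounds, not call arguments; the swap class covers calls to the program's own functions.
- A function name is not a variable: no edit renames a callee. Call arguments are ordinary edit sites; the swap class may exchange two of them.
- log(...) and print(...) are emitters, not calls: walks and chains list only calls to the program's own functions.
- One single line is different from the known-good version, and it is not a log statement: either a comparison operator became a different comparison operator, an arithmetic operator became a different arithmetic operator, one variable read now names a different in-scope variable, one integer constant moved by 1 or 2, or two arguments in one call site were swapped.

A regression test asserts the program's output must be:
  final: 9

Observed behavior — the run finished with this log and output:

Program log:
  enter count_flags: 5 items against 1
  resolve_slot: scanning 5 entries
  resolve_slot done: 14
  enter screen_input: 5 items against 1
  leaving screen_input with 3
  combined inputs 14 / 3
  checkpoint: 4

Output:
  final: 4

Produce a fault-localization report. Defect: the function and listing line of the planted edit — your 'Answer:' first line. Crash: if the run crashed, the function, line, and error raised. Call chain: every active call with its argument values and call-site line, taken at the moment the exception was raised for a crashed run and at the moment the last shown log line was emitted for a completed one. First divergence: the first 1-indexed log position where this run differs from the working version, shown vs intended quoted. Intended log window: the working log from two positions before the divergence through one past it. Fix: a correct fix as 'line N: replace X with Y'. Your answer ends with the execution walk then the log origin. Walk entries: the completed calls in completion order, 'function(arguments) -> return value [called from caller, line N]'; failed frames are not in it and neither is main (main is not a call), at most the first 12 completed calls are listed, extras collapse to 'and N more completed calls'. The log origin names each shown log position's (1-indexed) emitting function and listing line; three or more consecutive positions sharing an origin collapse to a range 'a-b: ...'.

Answer: the defect is in resolve_slot at line 5.
Key fact: Log line 3 is where behavior first shows: 'resolve_slot done: 14' appears instead of 'resolve_slot done: 28'.
Call chain: main.
First divergence: position 3 — shown 'resolve_slot done: 14', intended 'resolve_slot done: 28'.
Intended log window:
  1: enter count_flags: 5 items against 1
  2: resolve_slot: scanning 5 entries
  3: resolve_slot done: 28
  4: enter screen_input: 5 items against 1
Execution walk:
  resolve_slot([1, 1, 5, 11, 10]) -> 14  [called from count_flags, line 26]
  screen_input([1, 1, 5, 11, 10], 1) -> 3  [called from count_flags, line 27]
  count_flags([1, 1, 5, 11, 10], 1) -> 4  [called from main, line 35]
Log line origins:
  1 — count_flags, line 25
  2 — resolve_slot, line 2
  3 — resolve_slot, line 6
  4 — screen_input, line 10
  5 — screen_input, line 15
  6 — count_flags, line 28
  7 — main, line 36
A correct fix: line 5: replace `seed_v + marks[seed_v]` with `total + marks[seed_v]`.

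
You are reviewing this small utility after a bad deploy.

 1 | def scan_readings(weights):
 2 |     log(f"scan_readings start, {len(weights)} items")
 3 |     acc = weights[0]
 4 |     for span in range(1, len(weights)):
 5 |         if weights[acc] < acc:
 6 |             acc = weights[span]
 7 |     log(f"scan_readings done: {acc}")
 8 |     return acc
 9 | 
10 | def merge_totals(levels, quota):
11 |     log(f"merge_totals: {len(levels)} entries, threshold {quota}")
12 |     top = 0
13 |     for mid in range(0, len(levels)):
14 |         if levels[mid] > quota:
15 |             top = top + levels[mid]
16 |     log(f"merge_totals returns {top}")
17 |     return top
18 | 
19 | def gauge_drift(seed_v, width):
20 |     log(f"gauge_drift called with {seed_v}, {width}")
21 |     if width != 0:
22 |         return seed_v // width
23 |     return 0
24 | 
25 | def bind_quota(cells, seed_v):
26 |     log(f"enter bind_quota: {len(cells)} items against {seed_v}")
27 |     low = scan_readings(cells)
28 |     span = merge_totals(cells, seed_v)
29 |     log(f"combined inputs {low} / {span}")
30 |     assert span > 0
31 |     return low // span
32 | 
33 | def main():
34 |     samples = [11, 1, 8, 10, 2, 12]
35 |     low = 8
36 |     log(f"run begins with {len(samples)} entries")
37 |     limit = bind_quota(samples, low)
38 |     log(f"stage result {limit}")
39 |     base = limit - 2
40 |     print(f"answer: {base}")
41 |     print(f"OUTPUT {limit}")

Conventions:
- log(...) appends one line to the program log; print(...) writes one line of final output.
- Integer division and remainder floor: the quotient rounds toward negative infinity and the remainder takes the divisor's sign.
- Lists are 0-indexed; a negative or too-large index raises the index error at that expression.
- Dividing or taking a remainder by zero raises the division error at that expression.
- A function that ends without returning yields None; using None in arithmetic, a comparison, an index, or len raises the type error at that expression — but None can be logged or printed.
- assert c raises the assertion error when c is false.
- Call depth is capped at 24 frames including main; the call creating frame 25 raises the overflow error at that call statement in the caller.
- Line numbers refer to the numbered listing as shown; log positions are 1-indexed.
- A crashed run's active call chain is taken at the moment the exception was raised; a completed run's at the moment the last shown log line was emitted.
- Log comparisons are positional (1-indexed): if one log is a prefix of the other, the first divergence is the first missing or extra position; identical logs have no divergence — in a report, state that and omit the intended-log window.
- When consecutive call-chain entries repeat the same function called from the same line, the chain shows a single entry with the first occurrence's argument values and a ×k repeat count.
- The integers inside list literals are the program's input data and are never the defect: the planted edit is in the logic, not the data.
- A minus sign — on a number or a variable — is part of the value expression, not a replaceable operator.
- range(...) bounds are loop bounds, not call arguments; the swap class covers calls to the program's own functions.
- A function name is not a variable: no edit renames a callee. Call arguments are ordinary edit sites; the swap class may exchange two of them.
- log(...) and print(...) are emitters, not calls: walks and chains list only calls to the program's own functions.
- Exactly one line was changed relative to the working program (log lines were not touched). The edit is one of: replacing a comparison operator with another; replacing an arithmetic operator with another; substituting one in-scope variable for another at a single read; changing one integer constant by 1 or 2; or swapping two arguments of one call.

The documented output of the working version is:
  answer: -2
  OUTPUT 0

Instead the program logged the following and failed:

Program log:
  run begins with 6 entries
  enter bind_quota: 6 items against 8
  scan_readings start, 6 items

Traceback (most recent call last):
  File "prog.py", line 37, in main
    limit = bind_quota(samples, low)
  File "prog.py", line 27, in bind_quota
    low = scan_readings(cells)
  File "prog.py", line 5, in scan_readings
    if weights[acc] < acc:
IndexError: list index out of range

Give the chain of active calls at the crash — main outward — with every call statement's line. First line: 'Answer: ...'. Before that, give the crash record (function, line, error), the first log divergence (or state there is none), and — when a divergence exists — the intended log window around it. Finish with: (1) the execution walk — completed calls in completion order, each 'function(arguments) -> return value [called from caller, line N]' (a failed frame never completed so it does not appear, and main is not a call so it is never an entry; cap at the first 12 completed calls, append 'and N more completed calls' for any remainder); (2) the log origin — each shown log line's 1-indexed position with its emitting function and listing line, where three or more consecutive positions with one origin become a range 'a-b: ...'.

Answer: main -> bind_quota (called at line 37) -> scan_readings (called at line 27).
The tell: Only 3 log lines were emitted before the run died; the intended continuation was 'scan_readings done: 1'.
Crash: scan_readings, line 5, IndexError.
First divergence: position 4 — the faulty run's log ends after 3 lines; the working version continues with 'scan_readings done: 1'.
Intended log window:
  2: enter bind_quota: 6 items against 8
  3: scan_readings start, 6 items
  4: scan_readings done: 1
  5: merge_totals: 6 entries, threshold 8
Execution walk:
  (no call completed)
Origin of each log line:
  1: emitted by main (line 36)
  2: emitted by bind_quota (line 26)
  3: emitted by scan_readings (line 2)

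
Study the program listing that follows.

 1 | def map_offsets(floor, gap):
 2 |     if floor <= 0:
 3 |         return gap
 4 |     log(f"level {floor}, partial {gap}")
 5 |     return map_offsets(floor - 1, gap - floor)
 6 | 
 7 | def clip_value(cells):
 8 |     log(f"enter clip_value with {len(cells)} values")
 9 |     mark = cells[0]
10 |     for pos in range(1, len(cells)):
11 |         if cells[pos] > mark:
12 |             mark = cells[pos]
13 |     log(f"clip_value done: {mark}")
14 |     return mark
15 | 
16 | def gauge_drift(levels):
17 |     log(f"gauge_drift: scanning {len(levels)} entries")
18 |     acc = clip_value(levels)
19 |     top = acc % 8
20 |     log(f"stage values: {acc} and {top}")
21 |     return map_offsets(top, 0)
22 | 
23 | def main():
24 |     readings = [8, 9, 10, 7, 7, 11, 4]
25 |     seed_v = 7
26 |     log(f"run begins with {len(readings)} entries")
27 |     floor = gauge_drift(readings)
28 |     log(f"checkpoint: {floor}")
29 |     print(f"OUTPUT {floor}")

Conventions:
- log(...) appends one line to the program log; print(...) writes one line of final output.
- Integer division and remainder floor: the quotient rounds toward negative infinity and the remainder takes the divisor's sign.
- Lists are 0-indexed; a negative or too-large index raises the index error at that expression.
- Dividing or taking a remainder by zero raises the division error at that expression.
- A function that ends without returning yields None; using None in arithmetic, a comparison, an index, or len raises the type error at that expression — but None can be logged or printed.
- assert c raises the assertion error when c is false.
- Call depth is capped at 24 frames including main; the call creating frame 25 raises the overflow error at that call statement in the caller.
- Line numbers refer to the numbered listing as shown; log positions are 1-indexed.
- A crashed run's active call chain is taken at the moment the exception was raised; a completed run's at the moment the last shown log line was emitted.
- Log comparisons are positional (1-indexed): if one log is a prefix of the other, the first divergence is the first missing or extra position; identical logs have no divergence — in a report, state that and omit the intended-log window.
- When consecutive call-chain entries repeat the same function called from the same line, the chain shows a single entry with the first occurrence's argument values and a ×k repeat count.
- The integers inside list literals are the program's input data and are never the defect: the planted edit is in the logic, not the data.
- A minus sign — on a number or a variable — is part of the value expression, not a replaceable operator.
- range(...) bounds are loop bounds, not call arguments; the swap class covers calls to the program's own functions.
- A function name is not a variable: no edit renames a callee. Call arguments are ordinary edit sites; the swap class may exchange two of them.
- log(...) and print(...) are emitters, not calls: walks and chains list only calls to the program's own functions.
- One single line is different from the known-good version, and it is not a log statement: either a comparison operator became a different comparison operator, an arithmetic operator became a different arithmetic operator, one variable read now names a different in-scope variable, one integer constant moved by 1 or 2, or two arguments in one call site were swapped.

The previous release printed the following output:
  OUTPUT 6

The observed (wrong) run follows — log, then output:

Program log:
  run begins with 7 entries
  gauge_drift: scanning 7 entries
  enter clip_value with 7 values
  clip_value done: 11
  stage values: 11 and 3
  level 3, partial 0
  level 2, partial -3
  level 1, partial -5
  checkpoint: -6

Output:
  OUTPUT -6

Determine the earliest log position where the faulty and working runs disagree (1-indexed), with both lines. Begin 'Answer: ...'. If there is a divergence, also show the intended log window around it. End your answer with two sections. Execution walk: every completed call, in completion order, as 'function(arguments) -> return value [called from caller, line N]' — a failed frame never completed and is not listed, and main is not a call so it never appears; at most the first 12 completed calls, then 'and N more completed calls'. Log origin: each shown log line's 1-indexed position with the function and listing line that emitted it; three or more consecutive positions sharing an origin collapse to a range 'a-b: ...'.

Answer: position 7 — the shown line 'level 2, partial -3' should read 'level 2, partial 3'.
Intended log window:
  5: stage values: 11 and 3
  6: level 3, partial 0
  7: level 2, partial 3
  8: level 1, partial 5
Execution walk:
  clip_value([8, 9, 10, 7, 7, 11, 4]) -> 11  [called from gauge_drift, line 18]
  map_offsets(0, -6) -> -6  [called from map_offsets, line 5]
  map_offsets(1, -5) -> -6  [called from map_offsets, line 5]
  map_offsets(2, -3) -> -6  [called from map_offsets, line 5]
  map_offsets(3, 0) -> -6  [called from gauge_drift, line 21]
  gauge_drift([8, 9, 10, 7, 7, 11, 4]) -> -6  [called from main, line 27]
Log origin:
  1: from main, line 26
  2: from gauge_drift, line 17
  3: from clip_value, line 8
  4: from clip_value, line 13
  5: from gauge_drift, line 20
  6-8: from map_offsets, line 4
  9: from main, line 28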